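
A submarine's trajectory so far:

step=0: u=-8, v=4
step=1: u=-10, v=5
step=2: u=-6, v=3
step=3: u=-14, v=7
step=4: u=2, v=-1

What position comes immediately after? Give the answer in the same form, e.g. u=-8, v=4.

u=-30, v=15

The jumps are (-2,+1), (+4,-2), (-8,+4), (+16,-8) — a geometric progression with ratio -2.
step 5: u=2, v=-1 + (-32,+16) → u=-30, v=15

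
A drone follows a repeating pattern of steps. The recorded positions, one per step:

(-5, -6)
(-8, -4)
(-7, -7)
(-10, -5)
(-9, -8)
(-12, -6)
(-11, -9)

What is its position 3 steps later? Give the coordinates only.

(-16, -8)

Step-to-step displacements: (-3, +2), (+1, -3), (-3, +2), (+1, -3), (-3, +2), (+1, -3) — a repeating cycle of length 2.
step 7: apply (-3, +2) → (-14, -7)
step 8: apply (+1, -3) → (-13, -10)
step 9: apply (-3, +2) → (-16, -8)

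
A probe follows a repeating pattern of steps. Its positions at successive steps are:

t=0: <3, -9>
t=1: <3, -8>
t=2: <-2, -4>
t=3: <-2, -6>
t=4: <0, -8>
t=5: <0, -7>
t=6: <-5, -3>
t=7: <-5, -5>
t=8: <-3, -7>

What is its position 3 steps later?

<-8, -4>

Differencing gives <+0, +1>, <-5, +4>, <+0, -2>, <+2, -2>, <+0, +1>, <-5, +4>, <+0, -2>, <+2, -2>. This is the pattern <+0, +1>, <-5, +4>, <+0, -2>, <+2, -2> repeated.
step 9: apply <+0, +1> → <-3, -6>
step 10: apply <-5, +4> → <-8, -2>
step 11: apply <+0, -2> → <-8, -4>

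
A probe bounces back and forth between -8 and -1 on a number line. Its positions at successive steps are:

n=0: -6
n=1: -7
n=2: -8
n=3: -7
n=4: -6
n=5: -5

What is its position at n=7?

-3

The value reflects between -8 and -1, moving 1 per step.
  step 6: -5 → -4
  step 7: -4 → -3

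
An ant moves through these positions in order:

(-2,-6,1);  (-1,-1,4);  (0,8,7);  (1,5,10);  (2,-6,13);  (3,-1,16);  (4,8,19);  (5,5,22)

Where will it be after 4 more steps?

First: linear, +1 per step → 9 at step 11.
Second: cycles through -6, -1, 8, 5 every 4 steps. Step 11 lands at position 3 of the cycle → 5.
Third: linear, +3 per step → 34 at step 11.

(9,5,34)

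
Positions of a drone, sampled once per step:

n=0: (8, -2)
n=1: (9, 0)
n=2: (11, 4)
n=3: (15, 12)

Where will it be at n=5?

(39, 60)

Consecutive displacements (+1, +2), (+2, +4), (+4, +8) scale by a factor of 2 each step.
step 4: (15, 12) + (+8, +16) → (23, 28)
step 5: (23, 28) + (+16, +32) → (39, 60)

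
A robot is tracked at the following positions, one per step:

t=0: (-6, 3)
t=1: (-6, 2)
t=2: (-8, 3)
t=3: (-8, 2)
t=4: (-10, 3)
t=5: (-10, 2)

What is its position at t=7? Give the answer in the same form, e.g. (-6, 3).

(-12, 2)

Step-to-step displacements: (+0, -1), (-2, +1), (+0, -1), (-2, +1), (+0, -1) — a repeating cycle of length 2.
step 6: apply (-2, +1) → (-12, 3)
step 7: apply (+0, -1) → (-12, 2)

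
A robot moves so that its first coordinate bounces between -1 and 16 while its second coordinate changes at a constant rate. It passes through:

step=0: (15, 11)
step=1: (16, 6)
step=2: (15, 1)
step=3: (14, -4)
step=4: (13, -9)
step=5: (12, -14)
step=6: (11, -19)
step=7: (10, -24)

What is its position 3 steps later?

The first coordinate travels 1 per step and bounces off the walls at -1 and 16.
  step 8: 10 → 9
  step 9: 9 → 8
  step 10: 8 → 7
The second coordinate changes by -5 each step: at step 10 it is -39.

(7, -39)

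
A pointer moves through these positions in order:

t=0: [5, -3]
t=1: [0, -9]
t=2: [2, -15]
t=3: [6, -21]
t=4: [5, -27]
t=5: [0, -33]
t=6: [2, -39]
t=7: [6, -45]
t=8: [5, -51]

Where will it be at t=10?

First: cycles through 5, 0, 2, 6 every 4 steps. Step 10 lands at position 2 of the cycle → 2.
Second: linear, -6 per step → -63 at step 10.

[2, -63]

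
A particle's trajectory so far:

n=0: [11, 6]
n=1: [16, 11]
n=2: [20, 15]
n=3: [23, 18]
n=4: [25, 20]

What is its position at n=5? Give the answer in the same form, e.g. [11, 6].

First differences are [+5, +5], [+4, +4], [+3, +3], [+2, +2]; their common second difference is [-1, -1] (constant acceleration).
step 5: [25, 20] + [+1, +1] → [26, 21]

[26, 21]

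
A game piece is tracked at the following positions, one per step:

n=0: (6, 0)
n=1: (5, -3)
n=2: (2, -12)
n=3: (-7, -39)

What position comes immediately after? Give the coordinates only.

(-34, -120)

Step-to-step displacements: (-1, -3), (-3, -9), (-9, -27); each is 3× the previous.
step 4: (-7, -39) + (-27, -81) → (-34, -120)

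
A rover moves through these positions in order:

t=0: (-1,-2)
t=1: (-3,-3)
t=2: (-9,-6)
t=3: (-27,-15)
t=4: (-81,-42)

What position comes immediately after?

(-243,-123)

The jumps are (-2,-1), (-6,-3), (-18,-9), (-54,-27) — a geometric progression with ratio 3.
step 5: (-81,-42) + (-162,-81) → (-243,-123)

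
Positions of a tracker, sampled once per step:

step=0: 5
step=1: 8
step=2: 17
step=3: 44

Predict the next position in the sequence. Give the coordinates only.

125

Step-to-step displacements: +3, +9, +27; each is 3× the previous.
step 4: 44 + 81 → 125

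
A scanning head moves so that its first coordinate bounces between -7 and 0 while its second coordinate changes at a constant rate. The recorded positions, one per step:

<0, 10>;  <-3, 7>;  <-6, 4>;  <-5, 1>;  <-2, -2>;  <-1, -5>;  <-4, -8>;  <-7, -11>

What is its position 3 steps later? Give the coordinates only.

<-2, -20>

The first coordinate travels 3 per step and bounces off the walls at -7 and 0.
  step 8: -7 → -4
  step 9: -4 → -1
  step 10: -1 → -2
The second coordinate changes by -3 each step: at step 10 it is -20.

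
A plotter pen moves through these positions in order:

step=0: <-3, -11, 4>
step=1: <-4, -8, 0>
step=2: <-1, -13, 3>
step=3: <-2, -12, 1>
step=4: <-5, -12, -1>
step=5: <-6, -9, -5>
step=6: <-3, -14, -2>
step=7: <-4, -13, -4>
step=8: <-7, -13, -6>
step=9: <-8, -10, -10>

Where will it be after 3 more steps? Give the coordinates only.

Step-to-step displacements: <-1, +3, -4>, <+3, -5, +3>, <-1, +1, -2>, <-3, +0, -2>, <-1, +3, -4>, <+3, -5, +3>, <-1, +1, -2>, <-3, +0, -2>, <-1, +3, -4> — a repeating cycle of length 4.
step 10: apply <+3, -5, +3> → <-5, -15, -7>
step 11: apply <-1, +1, -2> → <-6, -14, -9>
step 12: apply <-3, +0, -2> → <-9, -14, -11>

<-9, -14, -11>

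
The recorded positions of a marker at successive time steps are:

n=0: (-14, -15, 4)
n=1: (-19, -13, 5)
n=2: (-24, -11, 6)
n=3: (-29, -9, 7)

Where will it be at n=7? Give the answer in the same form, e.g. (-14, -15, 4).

Each step adds (-5, +2, +1) to the position.
step 4: (-29, -9, 7) + (-5, +2, +1) → (-34, -7, 8)
step 5: (-34, -7, 8) + (-5, +2, +1) → (-39, -5, 9)
step 6: (-39, -5, 9) + (-5, +2, +1) → (-44, -3, 10)
step 7: (-44, -3, 10) + (-5, +2, +1) → (-49, -1, 11)

(-49, -1, 11)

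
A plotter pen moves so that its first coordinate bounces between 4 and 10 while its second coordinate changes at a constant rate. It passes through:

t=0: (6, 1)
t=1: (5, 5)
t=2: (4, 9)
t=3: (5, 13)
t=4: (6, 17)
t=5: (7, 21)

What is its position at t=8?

(10, 33)

The first coordinate reflects between 4 and 10, moving 1 per step.
  step 6: 7 → 8
  step 7: 8 → 9
  step 8: 9 → 10
The second coordinate changes by +4 each step: at step 8 it is 33.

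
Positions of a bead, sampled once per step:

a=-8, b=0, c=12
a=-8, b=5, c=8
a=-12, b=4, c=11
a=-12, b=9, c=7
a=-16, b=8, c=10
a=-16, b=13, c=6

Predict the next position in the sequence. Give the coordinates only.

a=-20, b=12, c=9

The moves between consecutive positions are (+0, +5, -4), (-4, -1, +3), (+0, +5, -4), (-4, -1, +3), (+0, +5, -4); they repeat the 2-cycle [(+0, +5, -4), (-4, -1, +3)].
step 6: apply (-4, -1, +3) → a=-20, b=12, c=9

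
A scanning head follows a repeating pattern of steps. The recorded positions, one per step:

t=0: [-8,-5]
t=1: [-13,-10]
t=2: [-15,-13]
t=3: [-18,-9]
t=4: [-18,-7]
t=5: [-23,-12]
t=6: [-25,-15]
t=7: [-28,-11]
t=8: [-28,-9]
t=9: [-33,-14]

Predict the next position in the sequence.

The moves between consecutive positions are [-5,-5], [-2,-3], [-3,+4], [+0,+2], [-5,-5], [-2,-3], [-3,+4], [+0,+2], [-5,-5]; they repeat the 4-cycle [[-5,-5], [-2,-3], [-3,+4], [+0,+2]].
step 10: apply [-2,-3] → [-35,-17]

[-35,-17]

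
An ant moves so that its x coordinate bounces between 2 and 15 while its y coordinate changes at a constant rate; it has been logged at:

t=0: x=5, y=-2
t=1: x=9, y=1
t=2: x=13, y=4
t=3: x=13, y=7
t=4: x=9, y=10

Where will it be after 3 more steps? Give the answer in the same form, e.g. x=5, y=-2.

x=7, y=19

The x coordinate travels 4 per step and bounces off the walls at 2 and 15.
  step 5: 9 → 5
  step 6: 5 → 3
  step 7: 3 → 7
The y coordinate changes by +3 each step: at step 7 it is 19.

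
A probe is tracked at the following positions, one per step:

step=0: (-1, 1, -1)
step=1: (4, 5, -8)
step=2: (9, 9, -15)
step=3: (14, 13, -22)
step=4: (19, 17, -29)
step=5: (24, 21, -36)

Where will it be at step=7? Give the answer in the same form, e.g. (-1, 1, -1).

(34, 29, -50)

The position changes by (+5, +4, -7) every step.
step 6: (24, 21, -36) + (+5, +4, -7) → (29, 25, -43)
step 7: (29, 25, -43) + (+5, +4, -7) → (34, 29, -50)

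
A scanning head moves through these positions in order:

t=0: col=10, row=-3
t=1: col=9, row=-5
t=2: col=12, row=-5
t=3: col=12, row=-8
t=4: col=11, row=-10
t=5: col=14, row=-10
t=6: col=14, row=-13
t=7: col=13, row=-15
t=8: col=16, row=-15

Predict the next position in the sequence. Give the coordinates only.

Differencing gives (-1, -2), (+3, +0), (+0, -3), (-1, -2), (+3, +0), (+0, -3), (-1, -2), (+3, +0). This is the pattern (-1, -2), (+3, +0), (+0, -3) repeated.
step 9: apply (+0, -3) → col=16, row=-18

col=16, row=-18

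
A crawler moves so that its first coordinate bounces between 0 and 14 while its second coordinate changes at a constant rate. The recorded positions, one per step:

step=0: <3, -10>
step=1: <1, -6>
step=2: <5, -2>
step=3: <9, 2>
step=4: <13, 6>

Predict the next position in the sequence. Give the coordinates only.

<11, 10>

The first coordinate reflects between 0 and 14, moving 4 per step.
  step 5: 13 → 11
The second coordinate changes by +4 each step: at step 5 it is 10.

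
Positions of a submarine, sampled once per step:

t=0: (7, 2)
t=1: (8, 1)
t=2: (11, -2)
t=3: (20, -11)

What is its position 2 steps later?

(128, -119)

Step-to-step displacements: (+1, -1), (+3, -3), (+9, -9); each is 3× the previous.
step 4: (20, -11) + (+27, -27) → (47, -38)
step 5: (47, -38) + (+81, -81) → (128, -119)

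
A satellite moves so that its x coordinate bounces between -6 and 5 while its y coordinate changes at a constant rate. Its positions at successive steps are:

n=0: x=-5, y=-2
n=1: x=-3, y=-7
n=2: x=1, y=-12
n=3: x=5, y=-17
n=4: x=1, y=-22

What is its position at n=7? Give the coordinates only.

x=-1, y=-37

The x coordinate reflects between -6 and 5, moving 4 per step.
  step 5: 1 → -3
  step 6: -3 → -5
  step 7: -5 → -1
The y coordinate changes by -5 each step: at step 7 it is -37.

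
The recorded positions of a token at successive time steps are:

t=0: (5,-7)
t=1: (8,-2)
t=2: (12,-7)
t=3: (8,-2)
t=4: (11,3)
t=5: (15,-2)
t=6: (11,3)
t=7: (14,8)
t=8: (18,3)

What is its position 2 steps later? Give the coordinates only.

(17,13)

The moves between consecutive positions are (+3,+5), (+4,-5), (-4,+5), (+3,+5), (+4,-5), (-4,+5), (+3,+5), (+4,-5); they repeat the 3-cycle [(+3,+5), (+4,-5), (-4,+5)].
step 9: apply (-4,+5) → (14,8)
step 10: apply (+3,+5) → (17,13)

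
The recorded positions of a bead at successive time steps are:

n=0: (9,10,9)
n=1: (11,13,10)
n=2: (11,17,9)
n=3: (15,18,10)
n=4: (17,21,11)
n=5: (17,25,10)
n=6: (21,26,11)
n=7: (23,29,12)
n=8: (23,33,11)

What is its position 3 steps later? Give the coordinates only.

(29,41,12)

The moves between consecutive positions are (+2,+3,+1), (+0,+4,-1), (+4,+1,+1), (+2,+3,+1), (+0,+4,-1), (+4,+1,+1), (+2,+3,+1), (+0,+4,-1); they repeat the 3-cycle [(+2,+3,+1), (+0,+4,-1), (+4,+1,+1)].
step 9: apply (+4,+1,+1) → (27,34,12)
step 10: apply (+2,+3,+1) → (29,37,13)
step 11: apply (+0,+4,-1) → (29,41,12)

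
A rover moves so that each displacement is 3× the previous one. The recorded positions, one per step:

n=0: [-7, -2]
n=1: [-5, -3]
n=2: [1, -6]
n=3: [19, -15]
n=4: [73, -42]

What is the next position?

[235, -123]

The jumps are [+2, -1], [+6, -3], [+18, -9], [+54, -27] — a geometric progression with ratio 3.
step 5: [73, -42] + [+162, -81] → [235, -123]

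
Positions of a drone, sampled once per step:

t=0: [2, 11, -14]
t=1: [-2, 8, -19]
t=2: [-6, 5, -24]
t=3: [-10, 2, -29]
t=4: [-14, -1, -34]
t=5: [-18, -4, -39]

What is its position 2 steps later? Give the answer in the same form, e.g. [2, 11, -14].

[-26, -10, -49]

Each step adds [-4, -3, -5] to the position.
step 6: [-18, -4, -39] + [-4, -3, -5] → [-22, -7, -44]
step 7: [-22, -7, -44] + [-4, -3, -5] → [-26, -10, -49]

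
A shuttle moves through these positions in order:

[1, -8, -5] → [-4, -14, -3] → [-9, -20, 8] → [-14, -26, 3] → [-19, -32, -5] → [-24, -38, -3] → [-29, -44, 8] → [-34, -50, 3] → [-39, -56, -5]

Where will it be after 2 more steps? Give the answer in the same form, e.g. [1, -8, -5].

[-49, -68, 8]

First: linear, -5 per step → -49 at step 10.
Second: linear, -6 per step → -68 at step 10.
Third: cycles through -5, -3, 8, 3 every 4 steps. Step 10 lands at position 2 of the cycle → 8.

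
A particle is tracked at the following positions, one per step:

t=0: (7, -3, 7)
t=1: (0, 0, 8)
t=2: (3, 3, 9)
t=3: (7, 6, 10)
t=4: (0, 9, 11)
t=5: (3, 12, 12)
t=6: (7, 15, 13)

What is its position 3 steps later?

The first coordinate repeats the cycle [7, 0, 3] with period 3; step 9 mod 3 = 0, giving 7.
The second coordinate changes by +3 each step, so at step 9 it is -3 + 9·(3) = 24.
The third coordinate changes by +1 each step, so at step 9 it is 7 + 9·(1) = 16.

(7, 24, 16)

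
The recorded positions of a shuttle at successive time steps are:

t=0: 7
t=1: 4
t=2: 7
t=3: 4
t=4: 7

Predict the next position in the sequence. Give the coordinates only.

Step-to-step displacements: -3, +3, -3, +3; each is -1× the previous.
step 5: 7 − 3 → 4

4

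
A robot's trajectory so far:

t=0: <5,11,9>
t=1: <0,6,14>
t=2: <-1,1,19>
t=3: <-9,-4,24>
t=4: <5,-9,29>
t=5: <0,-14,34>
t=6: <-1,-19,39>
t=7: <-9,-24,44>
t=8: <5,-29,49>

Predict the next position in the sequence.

<0,-34,54>

The first coordinate repeats the cycle [5, 0, -1, -9] with period 4; step 9 mod 4 = 1, giving 0.
The second coordinate changes by -5 each step, so at step 9 it is 11 + 9·(-5) = -34.
The third coordinate changes by +5 each step, so at step 9 it is 9 + 9·(5) = 54.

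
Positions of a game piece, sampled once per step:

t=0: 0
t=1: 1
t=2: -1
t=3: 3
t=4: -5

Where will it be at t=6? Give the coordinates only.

-21

Consecutive displacements +1, -2, +4, -8 scale by a factor of -2 each step.
step 5: -5 + 16 → 11
step 6: 11 − 32 → -21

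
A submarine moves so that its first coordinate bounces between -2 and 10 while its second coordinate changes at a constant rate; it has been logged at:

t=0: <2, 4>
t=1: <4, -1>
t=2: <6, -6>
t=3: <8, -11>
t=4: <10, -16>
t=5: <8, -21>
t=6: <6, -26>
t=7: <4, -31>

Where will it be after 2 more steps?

<0, -41>

The first coordinate travels 2 per step and bounces off the walls at -2 and 10.
  step 8: 4 → 2
  step 9: 2 → 0
The second coordinate changes by -5 each step: at step 9 it is -41.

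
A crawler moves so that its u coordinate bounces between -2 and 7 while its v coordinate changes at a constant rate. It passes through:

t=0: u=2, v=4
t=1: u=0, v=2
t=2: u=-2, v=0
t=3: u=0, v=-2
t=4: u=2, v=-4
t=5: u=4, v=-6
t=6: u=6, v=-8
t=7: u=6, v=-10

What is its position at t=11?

The u coordinate reflects between -2 and 7, moving 2 per step.
  step 8: 6 → 4
  step 9: 4 → 2
  step 10: 2 → 0
  step 11: 0 → -2
The v coordinate changes by -2 each step: at step 11 it is -18.

u=-2, v=-18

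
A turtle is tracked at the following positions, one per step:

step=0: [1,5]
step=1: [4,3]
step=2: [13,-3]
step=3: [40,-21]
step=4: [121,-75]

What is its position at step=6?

[1093,-723]

Step-to-step displacements: [+3,-2], [+9,-6], [+27,-18], [+81,-54]; each is 3× the previous.
step 5: [121,-75] + [+243,-162] → [364,-237]
step 6: [364,-237] + [+729,-486] → [1093,-723]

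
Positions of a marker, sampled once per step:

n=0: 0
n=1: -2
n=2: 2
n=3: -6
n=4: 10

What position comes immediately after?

-22

Consecutive displacements -2, +4, -8, +16 scale by a factor of -2 each step.
step 5: 10 − 32 → -22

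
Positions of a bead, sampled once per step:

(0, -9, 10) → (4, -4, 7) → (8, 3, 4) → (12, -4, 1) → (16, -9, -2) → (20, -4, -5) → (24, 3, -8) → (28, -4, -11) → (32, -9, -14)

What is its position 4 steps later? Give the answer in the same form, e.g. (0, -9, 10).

(48, -9, -26)

First: linear, +4 per step → 48 at step 12.
Second: cycles through -9, -4, 3, -4 every 4 steps. Step 12 lands at position 0 of the cycle → -9.
Third: linear, -3 per step → -26 at step 12.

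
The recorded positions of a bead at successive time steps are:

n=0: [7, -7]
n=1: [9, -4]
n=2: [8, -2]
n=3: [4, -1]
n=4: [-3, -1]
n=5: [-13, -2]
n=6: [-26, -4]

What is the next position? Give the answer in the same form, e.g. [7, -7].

[-42, -7]

Taking differences between consecutive positions: [+2, +3], [-1, +2], [-4, +1], [-7, +0], [-10, -1], [-13, -2]. These grow by [-3, -1] each step.
step 7: [-26, -4] + [-16, -3] → [-42, -7]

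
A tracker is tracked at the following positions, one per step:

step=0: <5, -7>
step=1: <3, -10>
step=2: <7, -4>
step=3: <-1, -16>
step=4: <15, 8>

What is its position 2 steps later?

<47, 56>

Consecutive displacements <-2, -3>, <+4, +6>, <-8, -12>, <+16, +24> scale by a factor of -2 each step.
step 5: <15, 8> + <-32, -48> → <-17, -40>
step 6: <-17, -40> + <+64, +96> → <47, 56>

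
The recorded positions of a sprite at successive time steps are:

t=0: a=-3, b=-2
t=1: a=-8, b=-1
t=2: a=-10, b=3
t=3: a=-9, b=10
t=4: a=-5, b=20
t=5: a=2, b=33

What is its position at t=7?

a=25, b=68

First differences are (-5, +1), (-2, +4), (+1, +7), (+4, +10), (+7, +13); their common second difference is (+3, +3) (constant acceleration).
step 6: a=2, b=33 + (+10, +16) → a=12, b=49
step 7: a=12, b=49 + (+13, +19) → a=25, b=68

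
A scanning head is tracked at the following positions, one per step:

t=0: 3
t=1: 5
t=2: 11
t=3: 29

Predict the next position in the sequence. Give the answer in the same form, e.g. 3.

The jumps are +2, +6, +18 — a geometric progression with ratio 3.
step 4: 29 + 54 → 83

83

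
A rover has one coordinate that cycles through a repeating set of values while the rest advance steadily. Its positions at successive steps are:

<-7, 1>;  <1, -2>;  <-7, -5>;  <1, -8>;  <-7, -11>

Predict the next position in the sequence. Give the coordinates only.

First: cycles through -7, 1 every 2 steps. Step 5 lands at position 1 of the cycle → 1.
Second: linear, -3 per step → -14 at step 5.

<1, -14>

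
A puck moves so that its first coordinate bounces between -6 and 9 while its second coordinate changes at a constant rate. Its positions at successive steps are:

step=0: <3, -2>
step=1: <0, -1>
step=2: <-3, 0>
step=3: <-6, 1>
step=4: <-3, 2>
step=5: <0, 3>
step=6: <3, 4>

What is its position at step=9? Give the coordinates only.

<6, 7>

The first coordinate travels 3 per step and bounces off the walls at -6 and 9.
  step 7: 3 → 6
  step 8: 6 → 9
  step 9: 9 → 6
The second coordinate changes by +1 each step: at step 9 it is 7.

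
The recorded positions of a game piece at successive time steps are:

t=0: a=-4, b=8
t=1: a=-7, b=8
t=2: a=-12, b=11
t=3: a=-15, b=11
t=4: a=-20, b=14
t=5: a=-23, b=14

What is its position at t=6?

Step-to-step displacements: (-3, +0), (-5, +3), (-3, +0), (-5, +3), (-3, +0) — a repeating cycle of length 2.
step 6: apply (-5, +3) → a=-28, b=17

a=-28, b=17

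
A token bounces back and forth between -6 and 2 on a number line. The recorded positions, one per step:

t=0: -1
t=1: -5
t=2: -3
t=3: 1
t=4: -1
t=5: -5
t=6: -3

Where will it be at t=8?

The value reflects between -6 and 2, moving 4 per step.
  step 7: -3 → 1
  step 8: 1 → -1

-1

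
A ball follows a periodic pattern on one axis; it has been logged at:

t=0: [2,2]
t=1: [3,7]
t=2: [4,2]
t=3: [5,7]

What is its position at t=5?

[7,7]

The first coordinate changes by +1 each step, so at step 5 it is 2 + 5·(1) = 7.
The second coordinate repeats the cycle [2, 7] with period 2; step 5 mod 2 = 1, giving 7.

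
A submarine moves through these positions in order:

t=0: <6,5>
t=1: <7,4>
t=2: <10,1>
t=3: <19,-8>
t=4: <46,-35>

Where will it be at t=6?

<370,-359>

Consecutive displacements <+1,-1>, <+3,-3>, <+9,-9>, <+27,-27> scale by a factor of 3 each step.
step 5: <46,-35> + <+81,-81> → <127,-116>
step 6: <127,-116> + <+243,-243> → <370,-359>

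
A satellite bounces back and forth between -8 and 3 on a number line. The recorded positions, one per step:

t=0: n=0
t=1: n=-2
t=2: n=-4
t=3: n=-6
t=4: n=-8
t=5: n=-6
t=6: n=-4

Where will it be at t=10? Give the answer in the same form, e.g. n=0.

n=2

The value travels 2 per step and bounces off the walls at -8 and 3.
  step 7: -4 → -2
  step 8: -2 → 0
  step 9: 0 → 2
  step 10: 2 → 2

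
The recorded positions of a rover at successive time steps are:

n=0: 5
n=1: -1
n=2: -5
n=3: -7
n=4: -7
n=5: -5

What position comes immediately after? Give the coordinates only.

Successive displacements: -6, -4, -2, +0, +2 — each changes by +2.
step 6: -5 + 4 → -1

-1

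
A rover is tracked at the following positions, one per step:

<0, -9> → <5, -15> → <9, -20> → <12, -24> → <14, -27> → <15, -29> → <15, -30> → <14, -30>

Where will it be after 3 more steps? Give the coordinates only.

<5, -24>

Successive displacements: <+5, -6>, <+4, -5>, <+3, -4>, <+2, -3>, <+1, -2>, <+0, -1>, <-1, +0> — each changes by <-1, +1>.
step 8: <14, -30> + <-2, +1> → <12, -29>
step 9: <12, -29> + <-3, +2> → <9, -27>
step 10: <9, -27> + <-4, +3> → <5, -24>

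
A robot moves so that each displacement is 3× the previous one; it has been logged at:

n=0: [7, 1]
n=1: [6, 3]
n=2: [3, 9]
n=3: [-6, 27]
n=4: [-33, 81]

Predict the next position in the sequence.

[-114, 243]

Consecutive displacements [-1, +2], [-3, +6], [-9, +18], [-27, +54] scale by a factor of 3 each step.
step 5: [-33, 81] + [-81, +162] → [-114, 243]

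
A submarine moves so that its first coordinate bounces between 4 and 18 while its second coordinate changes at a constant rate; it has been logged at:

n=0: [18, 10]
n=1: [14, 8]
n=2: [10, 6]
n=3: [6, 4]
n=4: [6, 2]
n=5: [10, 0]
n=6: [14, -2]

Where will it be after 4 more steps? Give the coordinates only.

[6, -10]

The first coordinate reflects between 4 and 18, moving 4 per step.
  step 7: 14 → 18
  step 8: 18 → 14
  step 9: 14 → 10
  step 10: 10 → 6
The second coordinate changes by -2 each step: at step 10 it is -10.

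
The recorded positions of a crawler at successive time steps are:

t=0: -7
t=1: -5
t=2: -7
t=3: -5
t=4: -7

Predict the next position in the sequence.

-5

Consecutive displacements +2, -2, +2, -2 scale by a factor of -1 each step.
step 5: -7 + 2 → -5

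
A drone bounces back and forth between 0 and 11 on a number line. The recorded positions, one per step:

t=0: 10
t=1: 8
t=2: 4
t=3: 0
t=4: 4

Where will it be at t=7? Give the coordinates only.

6

The value reflects between 0 and 11, moving 4 per step.
  step 5: 4 → 8
  step 6: 8 → 10
  step 7: 10 → 6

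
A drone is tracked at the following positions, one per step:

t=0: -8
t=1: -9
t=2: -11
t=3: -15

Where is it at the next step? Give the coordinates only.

-23

Consecutive displacements -1, -2, -4 scale by a factor of 2 each step.
step 4: -15 − 8 → -23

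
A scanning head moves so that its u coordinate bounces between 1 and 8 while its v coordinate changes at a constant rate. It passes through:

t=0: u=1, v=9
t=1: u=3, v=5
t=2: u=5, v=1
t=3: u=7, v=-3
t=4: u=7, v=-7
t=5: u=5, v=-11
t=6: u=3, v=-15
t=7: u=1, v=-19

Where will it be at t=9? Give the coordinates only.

The u coordinate reflects between 1 and 8, moving 2 per step.
  step 8: 1 → 3
  step 9: 3 → 5
The v coordinate changes by -4 each step: at step 9 it is -27.

u=5, v=-27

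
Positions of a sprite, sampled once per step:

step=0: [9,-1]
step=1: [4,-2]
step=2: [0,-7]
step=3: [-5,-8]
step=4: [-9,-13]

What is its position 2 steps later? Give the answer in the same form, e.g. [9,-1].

Step-to-step displacements: [-5,-1], [-4,-5], [-5,-1], [-4,-5] — a repeating cycle of length 2.
step 5: apply [-5,-1] → [-14,-14]
step 6: apply [-4,-5] → [-18,-19]

[-18,-19]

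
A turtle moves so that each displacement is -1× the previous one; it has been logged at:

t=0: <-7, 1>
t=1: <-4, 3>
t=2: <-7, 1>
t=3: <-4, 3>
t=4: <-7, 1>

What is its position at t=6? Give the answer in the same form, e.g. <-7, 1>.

Consecutive displacements <+3, +2>, <-3, -2>, <+3, +2>, <-3, -2> scale by a factor of -1 each step.
step 5: <-7, 1> + <+3, +2> → <-4, 3>
step 6: <-4, 3> + <-3, -2> → <-7, 1>

<-7, 1>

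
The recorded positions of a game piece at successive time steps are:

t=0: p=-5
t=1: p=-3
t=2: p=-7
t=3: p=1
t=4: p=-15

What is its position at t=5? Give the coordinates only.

Step-to-step displacements: +2, -4, +8, -16; each is -2× the previous.
step 5: -15 + 32 → p=17

p=17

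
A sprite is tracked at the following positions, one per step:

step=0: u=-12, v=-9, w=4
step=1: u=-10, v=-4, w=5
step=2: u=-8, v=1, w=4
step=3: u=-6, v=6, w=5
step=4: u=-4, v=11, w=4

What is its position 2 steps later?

u=0, v=21, w=4

U: linear, +2 per step → 0 at step 6.
V: linear, +5 per step → 21 at step 6.
W: cycles through 4, 5 every 2 steps. Step 6 lands at position 0 of the cycle → 4.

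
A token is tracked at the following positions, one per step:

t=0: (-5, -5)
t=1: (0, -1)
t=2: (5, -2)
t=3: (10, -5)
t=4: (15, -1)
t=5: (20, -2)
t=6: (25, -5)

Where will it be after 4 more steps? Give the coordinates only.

First: linear, +5 per step → 45 at step 10.
Second: cycles through -5, -1, -2 every 3 steps. Step 10 lands at position 1 of the cycle → -1.

(45, -1)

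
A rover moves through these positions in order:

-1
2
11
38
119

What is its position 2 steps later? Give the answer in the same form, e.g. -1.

The jumps are +3, +9, +27, +81 — a geometric progression with ratio 3.
step 5: 119 + 243 → 362
step 6: 362 + 729 → 1091

1091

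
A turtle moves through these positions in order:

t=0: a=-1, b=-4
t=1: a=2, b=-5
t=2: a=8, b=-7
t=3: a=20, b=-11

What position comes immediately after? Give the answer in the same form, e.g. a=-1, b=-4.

Consecutive displacements (+3,-1), (+6,-2), (+12,-4) scale by a factor of 2 each step.
step 4: a=20, b=-11 + (+24,-8) → a=44, b=-19

a=44, b=-19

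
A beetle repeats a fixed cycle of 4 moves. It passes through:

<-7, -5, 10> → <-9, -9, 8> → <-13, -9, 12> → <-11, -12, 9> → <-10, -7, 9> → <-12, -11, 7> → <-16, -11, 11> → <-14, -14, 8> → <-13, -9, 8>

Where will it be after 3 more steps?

<-17, -16, 7>

Step-to-step displacements: <-2, -4, -2>, <-4, +0, +4>, <+2, -3, -3>, <+1, +5, +0>, <-2, -4, -2>, <-4, +0, +4>, <+2, -3, -3>, <+1, +5, +0> — a repeating cycle of length 4.
step 9: apply <-2, -4, -2> → <-15, -13, 6>
step 10: apply <-4, +0, +4> → <-19, -13, 10>
step 11: apply <+2, -3, -3> → <-17, -16, 7>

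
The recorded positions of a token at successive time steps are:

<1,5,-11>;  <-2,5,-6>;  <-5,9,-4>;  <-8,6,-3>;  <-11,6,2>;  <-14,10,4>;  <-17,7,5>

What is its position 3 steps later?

<-26,8,13>

The moves between consecutive positions are <-3,+0,+5>, <-3,+4,+2>, <-3,-3,+1>, <-3,+0,+5>, <-3,+4,+2>, <-3,-3,+1>; they repeat the 3-cycle [<-3,+0,+5>, <-3,+4,+2>, <-3,-3,+1>].
step 7: apply <-3,+0,+5> → <-20,7,10>
step 8: apply <-3,+4,+2> → <-23,11,12>
step 9: apply <-3,-3,+1> → <-26,8,13>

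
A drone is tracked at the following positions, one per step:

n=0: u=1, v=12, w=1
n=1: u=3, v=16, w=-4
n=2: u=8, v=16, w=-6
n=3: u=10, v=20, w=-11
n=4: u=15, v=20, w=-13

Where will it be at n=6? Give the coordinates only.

u=22, v=24, w=-20

The moves between consecutive positions are (+2, +4, -5), (+5, +0, -2), (+2, +4, -5), (+5, +0, -2); they repeat the 2-cycle [(+2, +4, -5), (+5, +0, -2)].
step 5: apply (+2, +4, -5) → u=17, v=24, w=-18
step 6: apply (+5, +0, -2) → u=22, v=24, w=-20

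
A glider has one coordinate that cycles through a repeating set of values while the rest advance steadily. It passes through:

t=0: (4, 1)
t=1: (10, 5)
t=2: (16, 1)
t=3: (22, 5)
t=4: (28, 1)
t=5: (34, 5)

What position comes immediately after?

(40, 1)

The first coordinate changes by +6 each step, so at step 6 it is 4 + 6·(6) = 40.
The second coordinate repeats the cycle [1, 5] with period 2; step 6 mod 2 = 0, giving 1.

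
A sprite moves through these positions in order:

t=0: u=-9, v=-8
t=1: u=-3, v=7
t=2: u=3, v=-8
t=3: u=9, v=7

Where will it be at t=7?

u=33, v=7

The u coordinate changes by +6 each step, so at step 7 it is -9 + 7·(6) = 33.
The v coordinate repeats the cycle [-8, 7] with period 2; step 7 mod 2 = 1, giving 7.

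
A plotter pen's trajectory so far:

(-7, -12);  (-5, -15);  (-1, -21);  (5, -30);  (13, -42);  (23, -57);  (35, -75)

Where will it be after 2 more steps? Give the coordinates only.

(65, -120)

First differences are (+2, -3), (+4, -6), (+6, -9), (+8, -12), (+10, -15), (+12, -18); their common second difference is (+2, -3) (constant acceleration).
step 7: (35, -75) + (+14, -21) → (49, -96)
step 8: (49, -96) + (+16, -24) → (65, -120)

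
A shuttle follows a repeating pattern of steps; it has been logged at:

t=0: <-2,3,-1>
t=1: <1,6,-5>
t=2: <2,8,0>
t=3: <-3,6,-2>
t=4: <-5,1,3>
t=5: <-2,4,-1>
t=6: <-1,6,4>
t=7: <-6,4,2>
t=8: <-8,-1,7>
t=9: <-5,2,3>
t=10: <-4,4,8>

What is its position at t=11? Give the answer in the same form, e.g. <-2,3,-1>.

<-9,2,6>

Step-to-step displacements: <+3,+3,-4>, <+1,+2,+5>, <-5,-2,-2>, <-2,-5,+5>, <+3,+3,-4>, <+1,+2,+5>, <-5,-2,-2>, <-2,-5,+5>, <+3,+3,-4>, <+1,+2,+5> — a repeating cycle of length 4.
step 11: apply <-5,-2,-2> → <-9,2,6>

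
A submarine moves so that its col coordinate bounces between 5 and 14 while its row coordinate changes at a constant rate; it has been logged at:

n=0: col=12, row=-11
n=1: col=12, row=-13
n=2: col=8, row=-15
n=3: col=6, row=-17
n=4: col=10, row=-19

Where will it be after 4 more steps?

The col coordinate reflects between 5 and 14, moving 4 per step.
  step 5: 10 → 14
  step 6: 14 → 10
  step 7: 10 → 6
  step 8: 6 → 8
The row coordinate changes by -2 each step: at step 8 it is -27.

col=8, row=-27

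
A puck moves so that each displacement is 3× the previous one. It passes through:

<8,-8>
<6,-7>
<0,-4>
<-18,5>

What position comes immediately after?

Step-to-step displacements: <-2,+1>, <-6,+3>, <-18,+9>; each is 3× the previous.
step 4: <-18,5> + <-54,+27> → <-72,32>

<-72,32>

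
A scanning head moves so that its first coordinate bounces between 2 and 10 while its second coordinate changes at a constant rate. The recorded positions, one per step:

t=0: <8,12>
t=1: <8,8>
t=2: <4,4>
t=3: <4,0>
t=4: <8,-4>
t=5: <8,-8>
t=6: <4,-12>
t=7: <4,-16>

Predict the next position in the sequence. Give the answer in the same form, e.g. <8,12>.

The first coordinate reflects between 2 and 10, moving 4 per step.
  step 8: 4 → 8
The second coordinate changes by -4 each step: at step 8 it is -20.

<8,-20>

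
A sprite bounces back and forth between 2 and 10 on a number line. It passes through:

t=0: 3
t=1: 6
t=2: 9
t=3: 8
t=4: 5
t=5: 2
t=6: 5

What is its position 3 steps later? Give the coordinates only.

The value reflects between 2 and 10, moving 3 per step.
  step 7: 5 → 8
  step 8: 8 → 9
  step 9: 9 → 6

6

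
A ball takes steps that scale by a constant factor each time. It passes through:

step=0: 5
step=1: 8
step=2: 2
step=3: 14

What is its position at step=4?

The jumps are +3, -6, +12 — a geometric progression with ratio -2.
step 4: 14 − 24 → -10

-10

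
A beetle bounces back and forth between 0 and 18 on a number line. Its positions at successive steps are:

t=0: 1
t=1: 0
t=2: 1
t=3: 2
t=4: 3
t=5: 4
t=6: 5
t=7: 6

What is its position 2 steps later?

The value travels 1 per step and bounces off the walls at 0 and 18.
  step 8: 6 → 7
  step 9: 7 → 8

8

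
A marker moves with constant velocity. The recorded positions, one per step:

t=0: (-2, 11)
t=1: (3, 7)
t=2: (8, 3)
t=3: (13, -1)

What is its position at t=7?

(33, -17)

The position changes by (+5, -4) every step.
step 4: (13, -1) + (+5, -4) → (18, -5)
step 5: (18, -5) + (+5, -4) → (23, -9)
step 6: (23, -9) + (+5, -4) → (28, -13)
step 7: (28, -13) + (+5, -4) → (33, -17)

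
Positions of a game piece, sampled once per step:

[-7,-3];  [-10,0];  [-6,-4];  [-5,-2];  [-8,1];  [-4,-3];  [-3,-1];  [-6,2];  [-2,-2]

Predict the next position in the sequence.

[-1,0]

The moves between consecutive positions are [-3,+3], [+4,-4], [+1,+2], [-3,+3], [+4,-4], [+1,+2], [-3,+3], [+4,-4]; they repeat the 3-cycle [[-3,+3], [+4,-4], [+1,+2]].
step 9: apply [+1,+2] → [-1,0]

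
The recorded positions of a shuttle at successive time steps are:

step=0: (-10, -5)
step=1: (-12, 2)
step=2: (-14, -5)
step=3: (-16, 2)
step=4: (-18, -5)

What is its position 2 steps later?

The first coordinate changes by -2 each step, so at step 6 it is -10 + 6·(-2) = -22.
The second coordinate repeats the cycle [-5, 2] with period 2; step 6 mod 2 = 0, giving -5.

(-22, -5)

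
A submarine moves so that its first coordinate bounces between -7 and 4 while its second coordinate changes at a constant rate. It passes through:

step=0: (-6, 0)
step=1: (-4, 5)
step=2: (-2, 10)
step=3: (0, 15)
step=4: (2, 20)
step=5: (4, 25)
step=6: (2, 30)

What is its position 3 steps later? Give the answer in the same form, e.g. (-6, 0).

(-4, 45)

The first coordinate travels 2 per step and bounces off the walls at -7 and 4.
  step 7: 2 → 0
  step 8: 0 → -2
  step 9: -2 → -4
The second coordinate changes by +5 each step: at step 9 it is 45.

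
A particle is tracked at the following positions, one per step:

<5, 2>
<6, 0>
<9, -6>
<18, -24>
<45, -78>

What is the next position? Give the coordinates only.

Consecutive displacements <+1, -2>, <+3, -6>, <+9, -18>, <+27, -54> scale by a factor of 3 each step.
step 5: <45, -78> + <+81, -162> → <126, -240>

<126, -240>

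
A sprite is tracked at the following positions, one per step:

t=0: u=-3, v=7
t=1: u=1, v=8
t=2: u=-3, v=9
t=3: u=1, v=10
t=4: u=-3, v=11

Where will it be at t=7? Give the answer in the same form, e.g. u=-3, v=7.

u=1, v=14

U: cycles through -3, 1 every 2 steps. Step 7 lands at position 1 of the cycle → 1.
V: linear, +1 per step → 14 at step 7.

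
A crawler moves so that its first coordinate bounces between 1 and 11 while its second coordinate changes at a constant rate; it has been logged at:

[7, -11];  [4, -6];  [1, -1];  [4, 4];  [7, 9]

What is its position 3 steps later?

[6, 24]

The first coordinate travels 3 per step and bounces off the walls at 1 and 11.
  step 5: 7 → 10
  step 6: 10 → 9
  step 7: 9 → 6
The second coordinate changes by +5 each step: at step 7 it is 24.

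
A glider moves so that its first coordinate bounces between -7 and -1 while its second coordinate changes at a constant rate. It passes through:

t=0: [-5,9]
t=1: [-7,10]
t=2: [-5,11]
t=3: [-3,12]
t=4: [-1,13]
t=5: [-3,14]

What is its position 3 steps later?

[-5,17]

The first coordinate reflects between -7 and -1, moving 2 per step.
  step 6: -3 → -5
  step 7: -5 → -7
  step 8: -7 → -5
The second coordinate changes by +1 each step: at step 8 it is 17.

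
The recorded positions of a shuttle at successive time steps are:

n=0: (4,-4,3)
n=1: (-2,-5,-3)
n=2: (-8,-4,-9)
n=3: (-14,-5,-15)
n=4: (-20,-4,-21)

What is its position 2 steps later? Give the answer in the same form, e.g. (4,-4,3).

First: linear, -6 per step → -32 at step 6.
Second: cycles through -4, -5 every 2 steps. Step 6 lands at position 0 of the cycle → -4.
Third: linear, -6 per step → -33 at step 6.

(-32,-4,-33)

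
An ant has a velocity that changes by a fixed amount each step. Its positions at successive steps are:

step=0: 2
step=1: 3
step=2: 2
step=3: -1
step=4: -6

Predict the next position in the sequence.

First differences are +1, -1, -3, -5; their common second difference is -2 (constant acceleration).
step 5: -6 − 7 → -13

-13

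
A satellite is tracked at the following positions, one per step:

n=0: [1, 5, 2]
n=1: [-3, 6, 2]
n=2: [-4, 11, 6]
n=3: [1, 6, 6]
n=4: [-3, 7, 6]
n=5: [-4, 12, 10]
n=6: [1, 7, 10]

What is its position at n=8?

[-4, 13, 14]

Step-to-step displacements: [-4, +1, +0], [-1, +5, +4], [+5, -5, +0], [-4, +1, +0], [-1, +5, +4], [+5, -5, +0] — a repeating cycle of length 3.
step 7: apply [-4, +1, +0] → [-3, 8, 10]
step 8: apply [-1, +5, +4] → [-4, 13, 14]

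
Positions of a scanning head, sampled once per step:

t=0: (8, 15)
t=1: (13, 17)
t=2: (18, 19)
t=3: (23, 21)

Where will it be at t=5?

Constant displacement of (+5, +2) per step.
step 4: (23, 21) + (+5, +2) → (28, 23)
step 5: (28, 23) + (+5, +2) → (33, 25)

(33, 25)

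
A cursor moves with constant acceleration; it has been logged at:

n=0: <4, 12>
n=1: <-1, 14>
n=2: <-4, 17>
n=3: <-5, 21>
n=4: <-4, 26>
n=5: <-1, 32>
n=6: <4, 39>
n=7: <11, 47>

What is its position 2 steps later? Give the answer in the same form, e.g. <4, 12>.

<31, 66>

First differences are <-5, +2>, <-3, +3>, <-1, +4>, <+1, +5>, <+3, +6>, <+5, +7>, <+7, +8>; their common second difference is <+2, +1> (constant acceleration).
step 8: <11, 47> + <+9, +9> → <20, 56>
step 9: <20, 56> + <+11, +10> → <31, 66>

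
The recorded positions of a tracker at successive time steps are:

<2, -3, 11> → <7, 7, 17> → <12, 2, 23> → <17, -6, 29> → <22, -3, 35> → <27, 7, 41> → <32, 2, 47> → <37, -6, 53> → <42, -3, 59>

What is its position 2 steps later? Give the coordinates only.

The first coordinate changes by +5 each step, so at step 10 it is 2 + 10·(5) = 52.
The second coordinate repeats the cycle [-3, 7, 2, -6] with period 4; step 10 mod 4 = 2, giving 2.
The third coordinate changes by +6 each step, so at step 10 it is 11 + 10·(6) = 71.

<52, 2, 71>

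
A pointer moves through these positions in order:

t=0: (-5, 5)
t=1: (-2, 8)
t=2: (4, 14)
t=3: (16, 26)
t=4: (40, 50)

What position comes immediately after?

(88, 98)

Step-to-step displacements: (+3, +3), (+6, +6), (+12, +12), (+24, +24); each is 2× the previous.
step 5: (40, 50) + (+48, +48) → (88, 98)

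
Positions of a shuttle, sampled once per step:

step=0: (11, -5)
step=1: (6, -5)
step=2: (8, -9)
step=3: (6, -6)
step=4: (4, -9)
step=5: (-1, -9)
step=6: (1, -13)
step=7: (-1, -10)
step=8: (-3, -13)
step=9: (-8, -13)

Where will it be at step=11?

(-8, -14)

The moves between consecutive positions are (-5, +0), (+2, -4), (-2, +3), (-2, -3), (-5, +0), (+2, -4), (-2, +3), (-2, -3), (-5, +0); they repeat the 4-cycle [(-5, +0), (+2, -4), (-2, +3), (-2, -3)].
step 10: apply (+2, -4) → (-6, -17)
step 11: apply (-2, +3) → (-8, -14)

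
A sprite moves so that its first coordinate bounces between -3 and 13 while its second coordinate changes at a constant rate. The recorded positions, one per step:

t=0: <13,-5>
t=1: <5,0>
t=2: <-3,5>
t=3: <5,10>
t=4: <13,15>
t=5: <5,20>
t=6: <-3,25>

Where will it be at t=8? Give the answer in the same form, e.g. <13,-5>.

<13,35>

The first coordinate reflects between -3 and 13, moving 8 per step.
  step 7: -3 → 5
  step 8: 5 → 13
The second coordinate changes by +5 each step: at step 8 it is 35.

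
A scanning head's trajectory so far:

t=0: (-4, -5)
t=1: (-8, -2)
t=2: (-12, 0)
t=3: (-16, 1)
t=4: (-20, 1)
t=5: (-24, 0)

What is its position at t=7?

(-32, -5)

Taking differences between consecutive positions: (-4, +3), (-4, +2), (-4, +1), (-4, +0), (-4, -1). These grow by (+0, -1) each step.
step 6: (-24, 0) + (-4, -2) → (-28, -2)
step 7: (-28, -2) + (-4, -3) → (-32, -5)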